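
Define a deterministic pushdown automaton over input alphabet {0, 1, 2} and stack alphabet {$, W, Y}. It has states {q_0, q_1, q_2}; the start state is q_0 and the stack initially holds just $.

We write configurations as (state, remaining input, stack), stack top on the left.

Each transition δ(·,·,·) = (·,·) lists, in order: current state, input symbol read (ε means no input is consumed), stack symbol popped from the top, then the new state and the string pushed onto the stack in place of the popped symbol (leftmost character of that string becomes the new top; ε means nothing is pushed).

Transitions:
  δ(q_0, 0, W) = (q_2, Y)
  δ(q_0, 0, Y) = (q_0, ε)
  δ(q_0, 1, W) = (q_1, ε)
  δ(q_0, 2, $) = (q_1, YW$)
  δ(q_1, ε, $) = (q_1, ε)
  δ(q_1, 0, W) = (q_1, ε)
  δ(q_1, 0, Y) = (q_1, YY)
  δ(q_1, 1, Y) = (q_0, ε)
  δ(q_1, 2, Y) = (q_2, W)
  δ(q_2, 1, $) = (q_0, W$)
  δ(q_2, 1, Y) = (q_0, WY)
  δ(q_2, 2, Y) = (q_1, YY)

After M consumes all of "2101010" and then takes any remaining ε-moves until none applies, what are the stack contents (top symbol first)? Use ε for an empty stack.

YYY$

(q_0, 2101010, $)
  read 2, top $: go to q_1, push YW$ → (q_1, 101010, YW$)
  read 1, top Y: go to q_0, push ε → (q_0, 01010, W$)
  read 0, top W: go to q_2, push Y → (q_2, 1010, Y$)
  read 1, top Y: go to q_0, push WY → (q_0, 010, WY$)
  read 0, top W: go to q_2, push Y → (q_2, 10, YY$)
  read 1, top Y: go to q_0, push WY → (q_0, 0, WYY$)
  read 0, top W: go to q_2, push Y → (q_2, ε, YYY$)
All input consumed in state q_2 with stack YYY$.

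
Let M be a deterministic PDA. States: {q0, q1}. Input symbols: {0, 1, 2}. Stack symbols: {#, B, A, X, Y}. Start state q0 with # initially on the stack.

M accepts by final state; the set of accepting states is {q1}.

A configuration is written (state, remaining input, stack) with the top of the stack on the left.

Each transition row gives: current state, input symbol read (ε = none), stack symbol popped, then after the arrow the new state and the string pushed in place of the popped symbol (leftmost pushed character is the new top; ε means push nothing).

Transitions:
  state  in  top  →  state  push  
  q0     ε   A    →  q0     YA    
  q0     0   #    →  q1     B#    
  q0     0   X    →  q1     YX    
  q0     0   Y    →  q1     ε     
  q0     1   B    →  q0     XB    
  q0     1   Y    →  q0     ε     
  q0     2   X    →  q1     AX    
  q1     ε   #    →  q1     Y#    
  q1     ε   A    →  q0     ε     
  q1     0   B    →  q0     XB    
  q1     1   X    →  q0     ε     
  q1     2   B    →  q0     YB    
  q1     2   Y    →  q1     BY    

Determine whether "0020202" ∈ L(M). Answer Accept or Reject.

(q0, 0020202, #)
  read 0, top #: go to q1, push B# → (q1, 020202, B#)
  read 0, top B: go to q0, push XB → (q0, 20202, XB#)
  read 2, top X: go to q1, push AX → (q1, 0202, AXB#)
  ε-move, top A: go to q0, push ε → (q0, 0202, XB#)
  read 0, top X: go to q1, push YX → (q1, 202, YXB#)
  read 2, top Y: go to q1, push BY → (q1, 02, BYXB#)
  read 0, top B: go to q0, push XB → (q0, 2, XBYXB#)
  read 2, top X: go to q1, push AX → (q1, ε, AXBYXB#)
All input consumed; state q1 ∈ F.

Accept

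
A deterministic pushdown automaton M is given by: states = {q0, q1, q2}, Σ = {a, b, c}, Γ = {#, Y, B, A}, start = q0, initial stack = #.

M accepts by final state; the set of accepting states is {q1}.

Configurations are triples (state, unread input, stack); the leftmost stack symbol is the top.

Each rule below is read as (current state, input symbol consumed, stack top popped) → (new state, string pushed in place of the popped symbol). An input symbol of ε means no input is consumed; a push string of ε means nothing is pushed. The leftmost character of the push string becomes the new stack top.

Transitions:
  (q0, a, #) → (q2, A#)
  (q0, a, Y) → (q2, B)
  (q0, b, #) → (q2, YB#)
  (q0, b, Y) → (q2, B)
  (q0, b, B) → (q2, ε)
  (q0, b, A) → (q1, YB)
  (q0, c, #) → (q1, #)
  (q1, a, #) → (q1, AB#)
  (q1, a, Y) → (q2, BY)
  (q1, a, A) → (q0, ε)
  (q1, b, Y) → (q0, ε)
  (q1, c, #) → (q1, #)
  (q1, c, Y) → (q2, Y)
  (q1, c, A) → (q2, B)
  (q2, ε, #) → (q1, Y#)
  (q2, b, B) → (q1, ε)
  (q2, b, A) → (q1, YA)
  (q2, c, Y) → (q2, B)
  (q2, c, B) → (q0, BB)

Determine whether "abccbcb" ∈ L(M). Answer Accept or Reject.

Accept

(q0, abccbcb, #) ⊢ (q2, bccbcb, A#) ⊢ (q1, ccbcb, YA#) ⊢ (q2, cbcb, YA#) ⊢ (q2, bcb, BA#) ⊢ (q1, cb, A#) ⊢ (q2, b, B#) ⊢ (q1, ε, #)
All input consumed; state q1 ∈ F.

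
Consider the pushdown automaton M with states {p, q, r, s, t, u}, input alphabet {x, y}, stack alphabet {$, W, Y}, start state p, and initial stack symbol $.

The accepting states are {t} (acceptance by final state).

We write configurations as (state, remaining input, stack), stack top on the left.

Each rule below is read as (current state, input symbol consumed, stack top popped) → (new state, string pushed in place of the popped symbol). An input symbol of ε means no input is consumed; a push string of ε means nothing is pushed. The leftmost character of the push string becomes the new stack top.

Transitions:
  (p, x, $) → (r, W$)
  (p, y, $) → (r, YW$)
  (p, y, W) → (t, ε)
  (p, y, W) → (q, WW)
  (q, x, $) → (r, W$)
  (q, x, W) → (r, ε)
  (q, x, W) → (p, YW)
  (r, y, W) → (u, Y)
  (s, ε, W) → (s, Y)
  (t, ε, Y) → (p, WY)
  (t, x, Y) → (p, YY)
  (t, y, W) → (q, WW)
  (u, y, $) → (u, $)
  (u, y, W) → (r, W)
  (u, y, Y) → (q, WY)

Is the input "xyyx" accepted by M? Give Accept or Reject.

No computation consumes all input and reaches a final state.

Reject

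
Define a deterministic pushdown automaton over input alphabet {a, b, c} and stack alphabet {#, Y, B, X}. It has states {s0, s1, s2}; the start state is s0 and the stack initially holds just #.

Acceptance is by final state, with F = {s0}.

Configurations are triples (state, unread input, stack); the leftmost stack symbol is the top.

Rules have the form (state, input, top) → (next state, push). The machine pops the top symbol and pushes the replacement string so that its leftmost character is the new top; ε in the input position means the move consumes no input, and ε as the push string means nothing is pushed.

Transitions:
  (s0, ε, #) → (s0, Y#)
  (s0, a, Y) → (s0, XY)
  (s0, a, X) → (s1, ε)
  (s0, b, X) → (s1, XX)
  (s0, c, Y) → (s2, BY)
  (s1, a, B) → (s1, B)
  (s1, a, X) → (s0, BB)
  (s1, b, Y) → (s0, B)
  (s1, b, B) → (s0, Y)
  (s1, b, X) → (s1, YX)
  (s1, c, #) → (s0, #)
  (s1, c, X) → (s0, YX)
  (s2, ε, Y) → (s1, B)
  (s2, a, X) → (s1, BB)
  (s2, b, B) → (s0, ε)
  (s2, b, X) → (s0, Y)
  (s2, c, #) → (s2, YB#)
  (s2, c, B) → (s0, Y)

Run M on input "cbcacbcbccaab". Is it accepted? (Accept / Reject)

Reject

(s0, cbcacbcbccaab, #)
  ε-move, top #: go to s0, push Y# → (s0, cbcacbcbccaab, Y#)
  read c, top Y: go to s2, push BY → (s2, bcacbcbccaab, BY#)
  read b, top B: go to s0, push ε → (s0, cacbcbccaab, Y#)
  read c, top Y: go to s2, push BY → (s2, acbcbccaab, BY#)
No transition applies at (s2, acbcbccaab, BY#); input not fully consumed.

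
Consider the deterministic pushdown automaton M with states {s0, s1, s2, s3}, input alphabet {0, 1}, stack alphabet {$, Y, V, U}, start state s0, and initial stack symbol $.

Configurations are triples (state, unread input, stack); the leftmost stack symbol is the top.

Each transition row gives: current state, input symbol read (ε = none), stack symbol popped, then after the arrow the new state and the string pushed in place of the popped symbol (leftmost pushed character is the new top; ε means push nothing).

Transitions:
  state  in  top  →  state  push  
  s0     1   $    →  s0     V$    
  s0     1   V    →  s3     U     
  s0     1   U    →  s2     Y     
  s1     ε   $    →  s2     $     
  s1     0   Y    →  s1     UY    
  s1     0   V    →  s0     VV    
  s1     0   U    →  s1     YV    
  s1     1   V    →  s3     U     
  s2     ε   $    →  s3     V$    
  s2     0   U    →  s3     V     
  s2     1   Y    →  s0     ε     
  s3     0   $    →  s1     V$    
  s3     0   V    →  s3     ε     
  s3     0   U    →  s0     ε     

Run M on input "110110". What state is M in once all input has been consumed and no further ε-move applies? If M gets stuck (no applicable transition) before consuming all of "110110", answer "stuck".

s0

(s0, 110110, $) ⊢ (s0, 10110, V$) ⊢ (s3, 0110, U$) ⊢ (s0, 110, $) ⊢ (s0, 10, V$) ⊢ (s3, 0, U$) ⊢ (s0, ε, $)
All input consumed; M is in state s0.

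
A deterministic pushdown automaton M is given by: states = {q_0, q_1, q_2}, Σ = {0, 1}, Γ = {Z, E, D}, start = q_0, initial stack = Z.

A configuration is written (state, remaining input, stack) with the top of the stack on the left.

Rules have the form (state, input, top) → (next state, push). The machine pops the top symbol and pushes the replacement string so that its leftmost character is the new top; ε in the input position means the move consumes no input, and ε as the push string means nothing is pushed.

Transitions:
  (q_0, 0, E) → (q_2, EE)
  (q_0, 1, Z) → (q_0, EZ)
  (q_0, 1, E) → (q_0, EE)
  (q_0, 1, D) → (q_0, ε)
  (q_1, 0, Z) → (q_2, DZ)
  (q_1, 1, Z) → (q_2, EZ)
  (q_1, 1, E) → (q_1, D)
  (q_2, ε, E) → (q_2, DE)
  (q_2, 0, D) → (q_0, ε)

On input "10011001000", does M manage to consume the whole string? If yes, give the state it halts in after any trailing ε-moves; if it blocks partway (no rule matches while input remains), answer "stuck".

q_2

(q_0, 10011001000, Z)
  read 1, top Z: go to q_0, push EZ → (q_0, 0011001000, EZ)
  read 0, top E: go to q_2, push EE → (q_2, 011001000, EEZ)
  ε-move, top E: go to q_2, push DE → (q_2, 011001000, DEEZ)
  read 0, top D: go to q_0, push ε → (q_0, 11001000, EEZ)
  read 1, top E: go to q_0, push EE → (q_0, 1001000, EEEZ)
  read 1, top E: go to q_0, push EE → (q_0, 001000, EEEEZ)
  read 0, top E: go to q_2, push EE → (q_2, 01000, EEEEEZ)
  ε-move, top E: go to q_2, push DE → (q_2, 01000, DEEEEEZ)
  read 0, top D: go to q_0, push ε → (q_0, 1000, EEEEEZ)
  read 1, top E: go to q_0, push EE → (q_0, 000, EEEEEEZ)
  read 0, top E: go to q_2, push EE → (q_2, 00, EEEEEEEZ)
  ε-move, top E: go to q_2, push DE → (q_2, 00, DEEEEEEEZ)
  read 0, top D: go to q_0, push ε → (q_0, 0, EEEEEEEZ)
  read 0, top E: go to q_2, push EE → (q_2, ε, EEEEEEEEZ)
  ε-move, top E: go to q_2, push DE → (q_2, ε, DEEEEEEEEZ)
All input consumed; M is in state q_2.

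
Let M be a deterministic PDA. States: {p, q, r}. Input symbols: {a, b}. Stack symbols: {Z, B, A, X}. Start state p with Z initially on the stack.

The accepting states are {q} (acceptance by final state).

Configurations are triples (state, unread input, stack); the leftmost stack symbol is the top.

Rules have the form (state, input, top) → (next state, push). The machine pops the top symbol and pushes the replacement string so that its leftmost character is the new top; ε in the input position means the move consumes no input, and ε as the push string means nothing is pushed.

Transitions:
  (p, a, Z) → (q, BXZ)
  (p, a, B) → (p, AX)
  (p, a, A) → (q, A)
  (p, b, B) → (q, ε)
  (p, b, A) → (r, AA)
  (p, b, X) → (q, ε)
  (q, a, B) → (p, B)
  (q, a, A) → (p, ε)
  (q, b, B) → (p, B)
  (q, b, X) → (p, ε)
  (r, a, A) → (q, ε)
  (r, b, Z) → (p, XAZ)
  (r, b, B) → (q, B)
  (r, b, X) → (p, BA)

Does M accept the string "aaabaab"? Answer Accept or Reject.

(p, aaabaab, Z) ⊢ (q, aabaab, BXZ) ⊢ (p, abaab, BXZ) ⊢ (p, baab, AXXZ) ⊢ (r, aab, AAXXZ) ⊢ (q, ab, AXXZ) ⊢ (p, b, XXZ) ⊢ (q, ε, XZ)
All input consumed; state q ∈ F.

Accept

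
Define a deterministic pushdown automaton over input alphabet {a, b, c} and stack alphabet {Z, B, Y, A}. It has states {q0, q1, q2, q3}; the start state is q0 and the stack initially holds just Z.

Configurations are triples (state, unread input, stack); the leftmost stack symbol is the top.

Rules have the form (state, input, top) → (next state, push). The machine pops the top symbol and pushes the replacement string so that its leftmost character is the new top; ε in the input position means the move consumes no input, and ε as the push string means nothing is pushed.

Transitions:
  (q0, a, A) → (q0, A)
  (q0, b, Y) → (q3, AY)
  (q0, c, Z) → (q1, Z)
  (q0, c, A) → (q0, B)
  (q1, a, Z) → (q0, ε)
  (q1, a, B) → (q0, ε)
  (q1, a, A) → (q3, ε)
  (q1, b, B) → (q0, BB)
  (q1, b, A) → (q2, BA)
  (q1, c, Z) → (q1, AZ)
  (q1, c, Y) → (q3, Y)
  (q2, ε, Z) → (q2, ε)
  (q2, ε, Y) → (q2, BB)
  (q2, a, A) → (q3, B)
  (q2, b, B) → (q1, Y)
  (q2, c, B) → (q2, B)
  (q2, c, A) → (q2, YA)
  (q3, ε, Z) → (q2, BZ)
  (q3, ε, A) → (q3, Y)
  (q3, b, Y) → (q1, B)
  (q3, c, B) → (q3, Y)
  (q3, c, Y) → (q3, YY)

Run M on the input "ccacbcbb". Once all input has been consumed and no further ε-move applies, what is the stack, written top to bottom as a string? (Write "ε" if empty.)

BBZ

(q0, ccacbcbb, Z) ⊢ (q1, cacbcbb, Z) ⊢ (q1, acbcbb, AZ) ⊢ (q3, cbcbb, Z) ⊢ (q2, cbcbb, BZ) ⊢ (q2, bcbb, BZ) ⊢ (q1, cbb, YZ) ⊢ (q3, bb, YZ) ⊢ (q1, b, BZ) ⊢ (q0, ε, BBZ)
All input consumed in state q0 with stack BBZ.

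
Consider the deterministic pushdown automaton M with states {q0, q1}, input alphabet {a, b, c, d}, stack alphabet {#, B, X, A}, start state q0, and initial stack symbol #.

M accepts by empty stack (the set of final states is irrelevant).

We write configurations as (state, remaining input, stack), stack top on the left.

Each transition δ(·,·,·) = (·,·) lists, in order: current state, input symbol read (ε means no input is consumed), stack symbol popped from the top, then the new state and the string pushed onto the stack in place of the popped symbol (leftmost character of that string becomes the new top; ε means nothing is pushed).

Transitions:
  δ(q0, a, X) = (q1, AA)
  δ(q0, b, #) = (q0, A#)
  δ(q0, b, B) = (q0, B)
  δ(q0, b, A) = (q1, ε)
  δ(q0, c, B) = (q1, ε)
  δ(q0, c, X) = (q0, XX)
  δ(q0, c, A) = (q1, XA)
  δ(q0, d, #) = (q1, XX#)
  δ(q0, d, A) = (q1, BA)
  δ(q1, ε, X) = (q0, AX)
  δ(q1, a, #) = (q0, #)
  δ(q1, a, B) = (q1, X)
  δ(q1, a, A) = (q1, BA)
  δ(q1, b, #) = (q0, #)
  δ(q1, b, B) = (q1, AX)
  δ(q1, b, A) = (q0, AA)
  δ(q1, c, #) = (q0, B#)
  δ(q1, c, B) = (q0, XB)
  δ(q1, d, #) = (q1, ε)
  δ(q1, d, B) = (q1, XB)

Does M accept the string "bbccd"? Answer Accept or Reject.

(q0, bbccd, #)
  read b, top #: go to q0, push A# → (q0, bccd, A#)
  read b, top A: go to q1, push ε → (q1, ccd, #)
  read c, top #: go to q0, push B# → (q0, cd, B#)
  read c, top B: go to q1, push ε → (q1, d, #)
  read d, top #: go to q1, push ε → (q1, ε, ε)
All input consumed and the stack is empty.

Accept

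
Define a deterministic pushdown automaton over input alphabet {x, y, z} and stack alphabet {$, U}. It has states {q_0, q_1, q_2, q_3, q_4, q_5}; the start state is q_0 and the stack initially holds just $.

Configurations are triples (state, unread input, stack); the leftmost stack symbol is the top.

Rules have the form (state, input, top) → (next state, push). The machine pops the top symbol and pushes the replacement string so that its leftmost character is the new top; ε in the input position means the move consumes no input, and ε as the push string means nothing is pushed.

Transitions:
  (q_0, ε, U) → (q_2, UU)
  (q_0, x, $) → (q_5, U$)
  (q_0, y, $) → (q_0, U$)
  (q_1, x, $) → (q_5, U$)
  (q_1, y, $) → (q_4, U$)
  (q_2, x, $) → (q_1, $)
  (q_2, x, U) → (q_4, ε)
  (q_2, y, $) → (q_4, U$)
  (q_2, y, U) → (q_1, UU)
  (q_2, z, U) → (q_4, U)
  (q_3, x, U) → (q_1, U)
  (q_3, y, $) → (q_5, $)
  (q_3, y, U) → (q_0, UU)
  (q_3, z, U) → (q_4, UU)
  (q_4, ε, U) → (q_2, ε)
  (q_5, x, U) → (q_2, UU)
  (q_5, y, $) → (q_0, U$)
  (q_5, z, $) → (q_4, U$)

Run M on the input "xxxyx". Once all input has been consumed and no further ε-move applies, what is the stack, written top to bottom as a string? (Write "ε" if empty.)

$

(q_0, xxxyx, $)
  read x, top $: go to q_5, push U$ → (q_5, xxyx, U$)
  read x, top U: go to q_2, push UU → (q_2, xyx, UU$)
  read x, top U: go to q_4, push ε → (q_4, yx, U$)
  ε-move, top U: go to q_2, push ε → (q_2, yx, $)
  read y, top $: go to q_4, push U$ → (q_4, x, U$)
  ε-move, top U: go to q_2, push ε → (q_2, x, $)
  read x, top $: go to q_1, push $ → (q_1, ε, $)
All input consumed in state q_1 with stack $.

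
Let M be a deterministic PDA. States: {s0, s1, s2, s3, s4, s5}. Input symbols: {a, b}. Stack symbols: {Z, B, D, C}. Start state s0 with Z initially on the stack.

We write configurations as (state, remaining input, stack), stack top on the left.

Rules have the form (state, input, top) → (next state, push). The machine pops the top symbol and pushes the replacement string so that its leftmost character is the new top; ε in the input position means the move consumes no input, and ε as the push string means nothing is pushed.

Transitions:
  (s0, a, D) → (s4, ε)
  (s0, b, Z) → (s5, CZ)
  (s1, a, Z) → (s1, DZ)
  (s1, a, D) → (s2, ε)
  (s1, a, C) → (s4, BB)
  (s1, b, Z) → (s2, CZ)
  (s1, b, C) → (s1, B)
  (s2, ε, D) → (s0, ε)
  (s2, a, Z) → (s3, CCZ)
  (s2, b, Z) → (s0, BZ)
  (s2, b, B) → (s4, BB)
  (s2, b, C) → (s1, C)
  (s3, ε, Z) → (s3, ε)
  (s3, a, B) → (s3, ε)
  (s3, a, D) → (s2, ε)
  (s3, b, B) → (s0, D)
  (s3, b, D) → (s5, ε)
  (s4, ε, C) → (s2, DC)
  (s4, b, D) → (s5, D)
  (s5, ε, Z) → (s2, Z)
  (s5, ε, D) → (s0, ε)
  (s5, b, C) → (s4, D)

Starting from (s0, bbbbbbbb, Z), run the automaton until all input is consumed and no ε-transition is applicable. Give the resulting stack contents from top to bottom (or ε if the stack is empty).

(s0, bbbbbbbb, Z)
  read b, top Z: go to s5, push CZ → (s5, bbbbbbb, CZ)
  read b, top C: go to s4, push D → (s4, bbbbbb, DZ)
  read b, top D: go to s5, push D → (s5, bbbbb, DZ)
  ε-move, top D: go to s0, push ε → (s0, bbbbb, Z)
  read b, top Z: go to s5, push CZ → (s5, bbbb, CZ)
  read b, top C: go to s4, push D → (s4, bbb, DZ)
  read b, top D: go to s5, push D → (s5, bb, DZ)
  ε-move, top D: go to s0, push ε → (s0, bb, Z)
  read b, top Z: go to s5, push CZ → (s5, b, CZ)
  read b, top C: go to s4, push D → (s4, ε, DZ)
All input consumed in state s4 with stack DZ.

DZ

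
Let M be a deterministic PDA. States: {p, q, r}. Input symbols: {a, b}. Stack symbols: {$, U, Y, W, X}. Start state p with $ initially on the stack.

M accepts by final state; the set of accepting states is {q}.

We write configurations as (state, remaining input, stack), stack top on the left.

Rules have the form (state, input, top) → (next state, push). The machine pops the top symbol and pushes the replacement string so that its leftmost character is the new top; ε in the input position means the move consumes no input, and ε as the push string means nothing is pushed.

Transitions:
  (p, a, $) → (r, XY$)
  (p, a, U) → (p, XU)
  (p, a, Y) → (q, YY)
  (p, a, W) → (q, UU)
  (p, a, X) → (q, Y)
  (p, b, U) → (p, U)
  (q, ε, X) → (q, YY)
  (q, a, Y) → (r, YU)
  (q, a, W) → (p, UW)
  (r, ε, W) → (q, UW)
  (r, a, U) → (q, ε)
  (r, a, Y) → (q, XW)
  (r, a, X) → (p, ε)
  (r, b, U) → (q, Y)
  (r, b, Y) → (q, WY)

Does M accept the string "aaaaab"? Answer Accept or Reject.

Reject

(p, aaaaab, $)
  read a, top $: go to r, push XY$ → (r, aaaab, XY$)
  read a, top X: go to p, push ε → (p, aaab, Y$)
  read a, top Y: go to q, push YY → (q, aab, YY$)
  read a, top Y: go to r, push YU → (r, ab, YUY$)
  read a, top Y: go to q, push XW → (q, b, XWUY$)
  ε-move, top X: go to q, push YY → (q, b, YYWUY$)
No transition applies at (q, b, YYWUY$); input not fully consumed.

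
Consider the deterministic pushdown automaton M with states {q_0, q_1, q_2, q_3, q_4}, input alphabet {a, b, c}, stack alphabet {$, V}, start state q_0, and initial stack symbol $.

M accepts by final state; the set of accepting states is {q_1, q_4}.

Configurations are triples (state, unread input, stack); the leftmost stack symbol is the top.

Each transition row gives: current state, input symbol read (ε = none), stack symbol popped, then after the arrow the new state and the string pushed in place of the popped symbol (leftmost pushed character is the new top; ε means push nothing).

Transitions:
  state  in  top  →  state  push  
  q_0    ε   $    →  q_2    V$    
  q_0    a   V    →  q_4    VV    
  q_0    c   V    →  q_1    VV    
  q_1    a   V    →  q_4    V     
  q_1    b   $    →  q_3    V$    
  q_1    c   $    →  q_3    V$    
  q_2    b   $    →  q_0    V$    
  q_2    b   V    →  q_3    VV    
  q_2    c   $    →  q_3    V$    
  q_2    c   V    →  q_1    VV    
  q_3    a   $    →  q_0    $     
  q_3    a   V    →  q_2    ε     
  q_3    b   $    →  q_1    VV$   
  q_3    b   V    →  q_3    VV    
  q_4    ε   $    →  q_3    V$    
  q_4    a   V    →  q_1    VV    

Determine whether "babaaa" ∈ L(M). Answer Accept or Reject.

(q_0, babaaa, $)
  ε-move, top $: go to q_2, push V$ → (q_2, babaaa, V$)
  read b, top V: go to q_3, push VV → (q_3, abaaa, VV$)
  read a, top V: go to q_2, push ε → (q_2, baaa, V$)
  read b, top V: go to q_3, push VV → (q_3, aaa, VV$)
  read a, top V: go to q_2, push ε → (q_2, aa, V$)
No transition applies at (q_2, aa, V$); input not fully consumed.

Reject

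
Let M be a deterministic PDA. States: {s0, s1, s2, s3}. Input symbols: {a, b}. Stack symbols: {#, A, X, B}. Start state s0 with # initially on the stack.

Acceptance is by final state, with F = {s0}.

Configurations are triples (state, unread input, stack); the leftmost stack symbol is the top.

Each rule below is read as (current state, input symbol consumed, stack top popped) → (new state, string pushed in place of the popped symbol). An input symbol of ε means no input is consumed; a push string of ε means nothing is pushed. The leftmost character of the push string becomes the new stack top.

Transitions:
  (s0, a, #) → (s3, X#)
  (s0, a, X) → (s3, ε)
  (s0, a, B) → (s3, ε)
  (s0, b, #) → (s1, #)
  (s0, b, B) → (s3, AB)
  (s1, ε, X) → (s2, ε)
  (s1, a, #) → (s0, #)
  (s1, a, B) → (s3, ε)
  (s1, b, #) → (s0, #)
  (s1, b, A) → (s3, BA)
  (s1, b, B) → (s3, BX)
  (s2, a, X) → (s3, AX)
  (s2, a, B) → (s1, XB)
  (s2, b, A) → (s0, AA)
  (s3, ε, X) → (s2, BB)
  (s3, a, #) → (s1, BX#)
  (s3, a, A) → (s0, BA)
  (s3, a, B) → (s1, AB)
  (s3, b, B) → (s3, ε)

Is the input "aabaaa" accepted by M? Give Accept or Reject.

(s0, aabaaa, #)
  read a, top #: go to s3, push X# → (s3, abaaa, X#)
  ε-move, top X: go to s2, push BB → (s2, abaaa, BB#)
  read a, top B: go to s1, push XB → (s1, baaa, XBB#)
  ε-move, top X: go to s2, push ε → (s2, baaa, BB#)
No transition applies at (s2, baaa, BB#); input not fully consumed.

Reject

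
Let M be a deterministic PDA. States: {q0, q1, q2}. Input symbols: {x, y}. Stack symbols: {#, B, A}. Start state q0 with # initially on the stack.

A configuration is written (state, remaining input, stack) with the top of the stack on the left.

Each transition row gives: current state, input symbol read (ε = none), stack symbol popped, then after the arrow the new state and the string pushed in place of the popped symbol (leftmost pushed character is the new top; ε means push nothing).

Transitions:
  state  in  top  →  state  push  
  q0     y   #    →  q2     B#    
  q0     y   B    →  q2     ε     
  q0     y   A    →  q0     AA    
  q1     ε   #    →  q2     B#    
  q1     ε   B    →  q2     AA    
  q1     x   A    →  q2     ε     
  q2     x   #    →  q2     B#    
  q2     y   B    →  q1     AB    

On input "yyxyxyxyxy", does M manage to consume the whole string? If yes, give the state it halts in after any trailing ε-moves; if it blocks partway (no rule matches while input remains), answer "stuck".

(q0, yyxyxyxyxy, #)
  read y, top #: go to q2, push B# → (q2, yxyxyxyxy, B#)
  read y, top B: go to q1, push AB → (q1, xyxyxyxy, AB#)
  read x, top A: go to q2, push ε → (q2, yxyxyxy, B#)
  read y, top B: go to q1, push AB → (q1, xyxyxy, AB#)
  read x, top A: go to q2, push ε → (q2, yxyxy, B#)
  read y, top B: go to q1, push AB → (q1, xyxy, AB#)
  read x, top A: go to q2, push ε → (q2, yxy, B#)
  read y, top B: go to q1, push AB → (q1, xy, AB#)
  read x, top A: go to q2, push ε → (q2, y, B#)
  read y, top B: go to q1, push AB → (q1, ε, AB#)
All input consumed; M is in state q1.

q1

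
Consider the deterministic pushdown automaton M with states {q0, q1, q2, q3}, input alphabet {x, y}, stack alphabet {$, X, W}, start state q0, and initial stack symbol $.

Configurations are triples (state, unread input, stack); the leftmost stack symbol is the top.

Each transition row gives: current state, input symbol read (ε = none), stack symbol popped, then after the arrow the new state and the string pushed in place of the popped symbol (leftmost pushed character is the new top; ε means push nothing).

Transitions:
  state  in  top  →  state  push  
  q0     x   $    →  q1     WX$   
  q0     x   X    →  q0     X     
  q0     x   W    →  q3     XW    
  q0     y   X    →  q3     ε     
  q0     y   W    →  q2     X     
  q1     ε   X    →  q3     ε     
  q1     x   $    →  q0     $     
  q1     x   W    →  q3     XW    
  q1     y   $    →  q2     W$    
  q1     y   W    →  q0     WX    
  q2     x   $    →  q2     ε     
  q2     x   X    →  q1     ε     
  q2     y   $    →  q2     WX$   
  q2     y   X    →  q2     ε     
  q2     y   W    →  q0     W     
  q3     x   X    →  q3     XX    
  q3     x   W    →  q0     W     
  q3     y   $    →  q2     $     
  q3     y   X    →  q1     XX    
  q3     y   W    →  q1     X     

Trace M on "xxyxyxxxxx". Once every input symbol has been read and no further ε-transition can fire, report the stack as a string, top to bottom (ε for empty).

(q0, xxyxyxxxxx, $)
  read x, top $: go to q1, push WX$ → (q1, xyxyxxxxx, WX$)
  read x, top W: go to q3, push XW → (q3, yxyxxxxx, XWX$)
  read y, top X: go to q1, push XX → (q1, xyxxxxx, XXWX$)
  ε-move, top X: go to q3, push ε → (q3, xyxxxxx, XWX$)
  read x, top X: go to q3, push XX → (q3, yxxxxx, XXWX$)
  read y, top X: go to q1, push XX → (q1, xxxxx, XXXWX$)
  ε-move, top X: go to q3, push ε → (q3, xxxxx, XXWX$)
  read x, top X: go to q3, push XX → (q3, xxxx, XXXWX$)
  read x, top X: go to q3, push XX → (q3, xxx, XXXXWX$)
  read x, top X: go to q3, push XX → (q3, xx, XXXXXWX$)
  read x, top X: go to q3, push XX → (q3, x, XXXXXXWX$)
  read x, top X: go to q3, push XX → (q3, ε, XXXXXXXWX$)
All input consumed in state q3 with stack XXXXXXXWX$.

XXXXXXXWX$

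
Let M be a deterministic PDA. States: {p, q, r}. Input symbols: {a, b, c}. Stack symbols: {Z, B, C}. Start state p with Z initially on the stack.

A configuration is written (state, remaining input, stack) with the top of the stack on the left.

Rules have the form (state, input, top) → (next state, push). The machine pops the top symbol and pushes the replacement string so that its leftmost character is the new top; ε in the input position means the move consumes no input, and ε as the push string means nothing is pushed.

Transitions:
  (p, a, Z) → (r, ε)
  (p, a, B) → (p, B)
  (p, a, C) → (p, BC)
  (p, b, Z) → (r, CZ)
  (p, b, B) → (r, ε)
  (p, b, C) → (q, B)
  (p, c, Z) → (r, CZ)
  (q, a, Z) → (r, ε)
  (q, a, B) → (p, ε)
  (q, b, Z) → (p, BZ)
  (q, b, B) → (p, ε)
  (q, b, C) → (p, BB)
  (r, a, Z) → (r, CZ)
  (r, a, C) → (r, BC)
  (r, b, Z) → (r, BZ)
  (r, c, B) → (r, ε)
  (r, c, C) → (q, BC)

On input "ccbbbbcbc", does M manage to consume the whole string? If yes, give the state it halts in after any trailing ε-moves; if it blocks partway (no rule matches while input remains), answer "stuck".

(p, ccbbbbcbc, Z)
  read c, top Z: go to r, push CZ → (r, cbbbbcbc, CZ)
  read c, top C: go to q, push BC → (q, bbbbcbc, BCZ)
  read b, top B: go to p, push ε → (p, bbbcbc, CZ)
  read b, top C: go to q, push B → (q, bbcbc, BZ)
  read b, top B: go to p, push ε → (p, bcbc, Z)
  read b, top Z: go to r, push CZ → (r, cbc, CZ)
  read c, top C: go to q, push BC → (q, bc, BCZ)
  read b, top B: go to p, push ε → (p, c, CZ)
No transition for (p, c, top C); M blocks with input c remaining.

stuck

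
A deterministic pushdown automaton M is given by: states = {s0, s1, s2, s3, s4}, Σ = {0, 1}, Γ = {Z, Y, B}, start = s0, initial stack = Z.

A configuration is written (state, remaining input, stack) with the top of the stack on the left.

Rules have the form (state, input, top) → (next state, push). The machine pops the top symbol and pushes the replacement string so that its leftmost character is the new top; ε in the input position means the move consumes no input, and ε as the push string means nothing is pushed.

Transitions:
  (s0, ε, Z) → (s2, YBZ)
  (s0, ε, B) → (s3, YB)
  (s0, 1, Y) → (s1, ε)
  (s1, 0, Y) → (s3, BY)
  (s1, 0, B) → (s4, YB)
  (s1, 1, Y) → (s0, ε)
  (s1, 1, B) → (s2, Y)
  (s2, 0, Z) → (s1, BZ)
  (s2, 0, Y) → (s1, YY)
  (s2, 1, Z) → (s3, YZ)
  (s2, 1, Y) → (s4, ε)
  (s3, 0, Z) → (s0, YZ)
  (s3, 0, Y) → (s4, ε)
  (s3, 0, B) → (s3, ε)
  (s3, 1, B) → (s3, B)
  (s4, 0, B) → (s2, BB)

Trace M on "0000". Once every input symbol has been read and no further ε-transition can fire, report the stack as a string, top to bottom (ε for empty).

YBZ

(s0, 0000, Z)
  ε-move, top Z: go to s2, push YBZ → (s2, 0000, YBZ)
  read 0, top Y: go to s1, push YY → (s1, 000, YYBZ)
  read 0, top Y: go to s3, push BY → (s3, 00, BYYBZ)
  read 0, top B: go to s3, push ε → (s3, 0, YYBZ)
  read 0, top Y: go to s4, push ε → (s4, ε, YBZ)
All input consumed in state s4 with stack YBZ.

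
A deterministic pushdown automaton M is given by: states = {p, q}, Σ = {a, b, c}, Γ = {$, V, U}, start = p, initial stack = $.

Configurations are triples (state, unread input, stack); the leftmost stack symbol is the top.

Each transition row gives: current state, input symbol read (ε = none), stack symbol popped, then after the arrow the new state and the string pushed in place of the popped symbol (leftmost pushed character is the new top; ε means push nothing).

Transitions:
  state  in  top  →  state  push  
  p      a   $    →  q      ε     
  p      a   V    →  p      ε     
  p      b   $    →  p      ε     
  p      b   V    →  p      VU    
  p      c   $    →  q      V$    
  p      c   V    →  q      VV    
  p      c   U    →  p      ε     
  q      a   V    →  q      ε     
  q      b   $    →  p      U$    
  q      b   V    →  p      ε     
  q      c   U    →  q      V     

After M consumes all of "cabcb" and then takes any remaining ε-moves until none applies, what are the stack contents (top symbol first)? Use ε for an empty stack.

ε

(p, cabcb, $)
  read c, top $: go to q, push V$ → (q, abcb, V$)
  read a, top V: go to q, push ε → (q, bcb, $)
  read b, top $: go to p, push U$ → (p, cb, U$)
  read c, top U: go to p, push ε → (p, b, $)
  read b, top $: go to p, push ε → (p, ε, ε)
All input consumed in state p with stack ε.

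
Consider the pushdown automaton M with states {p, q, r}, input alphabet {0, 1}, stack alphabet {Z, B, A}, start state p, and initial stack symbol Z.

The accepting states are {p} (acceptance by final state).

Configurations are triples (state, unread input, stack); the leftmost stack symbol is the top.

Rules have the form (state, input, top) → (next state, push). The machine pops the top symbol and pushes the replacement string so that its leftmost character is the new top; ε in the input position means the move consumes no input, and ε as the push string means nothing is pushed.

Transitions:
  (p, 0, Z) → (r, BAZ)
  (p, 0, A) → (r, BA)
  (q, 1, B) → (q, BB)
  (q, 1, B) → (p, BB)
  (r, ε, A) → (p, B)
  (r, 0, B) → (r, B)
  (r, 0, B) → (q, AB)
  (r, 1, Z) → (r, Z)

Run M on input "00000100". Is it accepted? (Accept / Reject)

No computation consumes all input and reaches a final state.

Reject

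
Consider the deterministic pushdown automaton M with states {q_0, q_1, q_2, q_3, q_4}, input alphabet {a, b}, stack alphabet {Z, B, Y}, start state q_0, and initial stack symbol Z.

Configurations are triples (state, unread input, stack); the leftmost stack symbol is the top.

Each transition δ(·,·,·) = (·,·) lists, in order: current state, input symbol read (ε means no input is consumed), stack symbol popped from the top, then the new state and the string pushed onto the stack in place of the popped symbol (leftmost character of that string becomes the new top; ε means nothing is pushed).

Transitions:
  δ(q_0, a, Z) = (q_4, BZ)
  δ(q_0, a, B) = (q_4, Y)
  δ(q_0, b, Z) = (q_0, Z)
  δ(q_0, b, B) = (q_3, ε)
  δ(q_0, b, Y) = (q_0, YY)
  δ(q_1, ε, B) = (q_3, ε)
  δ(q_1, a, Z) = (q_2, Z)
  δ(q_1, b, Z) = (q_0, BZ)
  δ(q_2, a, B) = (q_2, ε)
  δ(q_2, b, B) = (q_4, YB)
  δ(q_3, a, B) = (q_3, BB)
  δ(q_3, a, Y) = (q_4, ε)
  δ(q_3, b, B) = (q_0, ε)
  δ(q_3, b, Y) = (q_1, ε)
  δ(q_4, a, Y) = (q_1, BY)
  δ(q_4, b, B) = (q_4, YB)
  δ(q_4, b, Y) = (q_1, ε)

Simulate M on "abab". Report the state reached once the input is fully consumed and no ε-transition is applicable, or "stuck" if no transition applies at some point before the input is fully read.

q_3

(q_0, abab, Z) ⊢ (q_4, bab, BZ) ⊢ (q_4, ab, YBZ) ⊢ (q_1, b, BYBZ) ⊢ (q_3, b, YBZ) ⊢ (q_1, ε, BZ) ⊢ (q_3, ε, Z)
All input consumed; M is in state q_3.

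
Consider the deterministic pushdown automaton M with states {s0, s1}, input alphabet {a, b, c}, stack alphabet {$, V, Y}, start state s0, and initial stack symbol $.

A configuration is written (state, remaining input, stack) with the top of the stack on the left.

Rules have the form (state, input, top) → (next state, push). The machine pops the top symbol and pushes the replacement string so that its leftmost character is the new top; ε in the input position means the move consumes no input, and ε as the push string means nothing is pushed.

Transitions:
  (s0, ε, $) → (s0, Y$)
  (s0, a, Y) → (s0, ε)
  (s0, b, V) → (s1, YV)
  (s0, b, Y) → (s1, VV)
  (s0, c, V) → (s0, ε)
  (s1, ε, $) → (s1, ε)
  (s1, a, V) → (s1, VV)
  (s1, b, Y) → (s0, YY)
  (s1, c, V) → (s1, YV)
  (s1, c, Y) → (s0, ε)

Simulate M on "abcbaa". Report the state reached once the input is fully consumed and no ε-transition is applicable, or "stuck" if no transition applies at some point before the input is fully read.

s0

(s0, abcbaa, $)
  ε-move, top $: go to s0, push Y$ → (s0, abcbaa, Y$)
  read a, top Y: go to s0, push ε → (s0, bcbaa, $)
  ε-move, top $: go to s0, push Y$ → (s0, bcbaa, Y$)
  read b, top Y: go to s1, push VV → (s1, cbaa, VV$)
  read c, top V: go to s1, push YV → (s1, baa, YVV$)
  read b, top Y: go to s0, push YY → (s0, aa, YYVV$)
  read a, top Y: go to s0, push ε → (s0, a, YVV$)
  read a, top Y: go to s0, push ε → (s0, ε, VV$)
All input consumed; M is in state s0.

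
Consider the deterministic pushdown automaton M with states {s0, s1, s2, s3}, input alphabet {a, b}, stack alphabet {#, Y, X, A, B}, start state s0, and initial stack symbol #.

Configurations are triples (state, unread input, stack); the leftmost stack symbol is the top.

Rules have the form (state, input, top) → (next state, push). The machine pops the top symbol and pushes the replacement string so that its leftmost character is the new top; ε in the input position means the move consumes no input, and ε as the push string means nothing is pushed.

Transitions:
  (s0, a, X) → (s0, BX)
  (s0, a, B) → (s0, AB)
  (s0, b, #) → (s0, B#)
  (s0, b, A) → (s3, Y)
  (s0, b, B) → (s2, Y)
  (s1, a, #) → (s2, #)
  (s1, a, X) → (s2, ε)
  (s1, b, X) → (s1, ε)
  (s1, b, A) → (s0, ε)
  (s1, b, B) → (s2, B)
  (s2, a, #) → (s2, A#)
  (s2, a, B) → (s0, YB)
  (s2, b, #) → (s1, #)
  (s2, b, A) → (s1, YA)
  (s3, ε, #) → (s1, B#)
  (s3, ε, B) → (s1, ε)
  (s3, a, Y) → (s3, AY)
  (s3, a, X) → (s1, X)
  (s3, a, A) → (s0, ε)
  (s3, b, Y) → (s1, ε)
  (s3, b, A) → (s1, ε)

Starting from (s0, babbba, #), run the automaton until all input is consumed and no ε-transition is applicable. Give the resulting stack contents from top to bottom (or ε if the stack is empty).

YB#

(s0, babbba, #)
  read b, top #: go to s0, push B# → (s0, abbba, B#)
  read a, top B: go to s0, push AB → (s0, bbba, AB#)
  read b, top A: go to s3, push Y → (s3, bba, YB#)
  read b, top Y: go to s1, push ε → (s1, ba, B#)
  read b, top B: go to s2, push B → (s2, a, B#)
  read a, top B: go to s0, push YB → (s0, ε, YB#)
All input consumed in state s0 with stack YB#.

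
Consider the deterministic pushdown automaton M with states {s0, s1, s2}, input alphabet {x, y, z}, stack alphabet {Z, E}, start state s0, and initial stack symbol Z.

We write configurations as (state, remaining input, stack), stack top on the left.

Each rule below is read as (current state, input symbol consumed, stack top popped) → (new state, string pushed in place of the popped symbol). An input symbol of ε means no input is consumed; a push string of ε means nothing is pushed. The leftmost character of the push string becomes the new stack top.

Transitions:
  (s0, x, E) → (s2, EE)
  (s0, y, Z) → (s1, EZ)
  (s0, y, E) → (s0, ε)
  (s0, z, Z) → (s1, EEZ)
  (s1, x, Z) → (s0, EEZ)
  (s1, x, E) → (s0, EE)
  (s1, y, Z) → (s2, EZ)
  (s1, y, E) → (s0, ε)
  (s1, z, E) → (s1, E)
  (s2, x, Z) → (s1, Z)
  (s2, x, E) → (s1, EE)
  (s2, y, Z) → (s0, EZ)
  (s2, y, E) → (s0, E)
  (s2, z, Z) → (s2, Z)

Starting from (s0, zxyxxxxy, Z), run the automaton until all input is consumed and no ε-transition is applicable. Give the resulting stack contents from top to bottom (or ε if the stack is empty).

(s0, zxyxxxxy, Z) ⊢ (s1, xyxxxxy, EEZ) ⊢ (s0, yxxxxy, EEEZ) ⊢ (s0, xxxxy, EEZ) ⊢ (s2, xxxy, EEEZ) ⊢ (s1, xxy, EEEEZ) ⊢ (s0, xy, EEEEEZ) ⊢ (s2, y, EEEEEEZ) ⊢ (s0, ε, EEEEEEZ)
All input consumed in state s0 with stack EEEEEEZ.

EEEEEEZ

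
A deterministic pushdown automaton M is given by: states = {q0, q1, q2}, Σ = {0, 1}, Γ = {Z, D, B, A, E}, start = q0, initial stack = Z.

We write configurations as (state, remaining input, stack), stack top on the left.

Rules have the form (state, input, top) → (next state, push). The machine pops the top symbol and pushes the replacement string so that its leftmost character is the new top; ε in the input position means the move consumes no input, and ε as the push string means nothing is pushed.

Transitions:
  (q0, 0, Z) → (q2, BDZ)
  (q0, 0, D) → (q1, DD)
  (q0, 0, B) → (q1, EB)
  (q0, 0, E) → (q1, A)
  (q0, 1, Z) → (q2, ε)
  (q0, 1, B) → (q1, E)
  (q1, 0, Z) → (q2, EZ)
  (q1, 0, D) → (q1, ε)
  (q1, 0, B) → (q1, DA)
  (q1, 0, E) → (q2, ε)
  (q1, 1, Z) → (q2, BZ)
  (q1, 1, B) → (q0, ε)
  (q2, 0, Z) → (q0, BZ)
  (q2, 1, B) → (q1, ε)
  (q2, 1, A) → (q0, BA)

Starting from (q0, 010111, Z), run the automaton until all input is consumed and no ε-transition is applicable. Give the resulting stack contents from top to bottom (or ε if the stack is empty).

(q0, 010111, Z)
  read 0, top Z: go to q2, push BDZ → (q2, 10111, BDZ)
  read 1, top B: go to q1, push ε → (q1, 0111, DZ)
  read 0, top D: go to q1, push ε → (q1, 111, Z)
  read 1, top Z: go to q2, push BZ → (q2, 11, BZ)
  read 1, top B: go to q1, push ε → (q1, 1, Z)
  read 1, top Z: go to q2, push BZ → (q2, ε, BZ)
All input consumed in state q2 with stack BZ.

BZ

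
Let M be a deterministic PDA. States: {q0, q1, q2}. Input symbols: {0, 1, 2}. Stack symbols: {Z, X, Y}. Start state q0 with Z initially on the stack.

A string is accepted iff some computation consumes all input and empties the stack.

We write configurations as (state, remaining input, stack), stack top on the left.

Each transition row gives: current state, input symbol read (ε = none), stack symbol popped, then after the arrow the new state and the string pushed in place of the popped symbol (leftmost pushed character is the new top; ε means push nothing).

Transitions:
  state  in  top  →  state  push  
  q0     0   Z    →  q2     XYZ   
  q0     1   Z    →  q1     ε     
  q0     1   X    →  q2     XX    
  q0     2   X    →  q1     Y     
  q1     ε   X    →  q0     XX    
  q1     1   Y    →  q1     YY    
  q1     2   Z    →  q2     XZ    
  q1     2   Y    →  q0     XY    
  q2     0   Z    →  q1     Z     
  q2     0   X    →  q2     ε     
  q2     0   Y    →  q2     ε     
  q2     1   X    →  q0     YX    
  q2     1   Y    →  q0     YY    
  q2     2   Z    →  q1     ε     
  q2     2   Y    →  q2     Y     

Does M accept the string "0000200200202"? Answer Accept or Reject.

(q0, 0000200200202, Z)
  read 0, top Z: go to q2, push XYZ → (q2, 000200200202, XYZ)
  read 0, top X: go to q2, push ε → (q2, 00200200202, YZ)
  read 0, top Y: go to q2, push ε → (q2, 0200200202, Z)
  read 0, top Z: go to q1, push Z → (q1, 200200202, Z)
  read 2, top Z: go to q2, push XZ → (q2, 00200202, XZ)
  read 0, top X: go to q2, push ε → (q2, 0200202, Z)
  read 0, top Z: go to q1, push Z → (q1, 200202, Z)
  read 2, top Z: go to q2, push XZ → (q2, 00202, XZ)
  read 0, top X: go to q2, push ε → (q2, 0202, Z)
  read 0, top Z: go to q1, push Z → (q1, 202, Z)
  read 2, top Z: go to q2, push XZ → (q2, 02, XZ)
  read 0, top X: go to q2, push ε → (q2, 2, Z)
  read 2, top Z: go to q1, push ε → (q1, ε, ε)
All input consumed and the stack is empty.

Accept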